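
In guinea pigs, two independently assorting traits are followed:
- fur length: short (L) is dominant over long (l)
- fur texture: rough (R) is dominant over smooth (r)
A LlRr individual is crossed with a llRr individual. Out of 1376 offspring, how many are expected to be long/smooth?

Dihybrid cross LlRr × llRr — consider each gene separately:
fur length: Ll × ll → 2 Ll, 2 ll → 2 L_ : 2 ll (out of 4)
fur texture: Rr × Rr → 1 RR, 2 Rr, 1 rr → 3 R_ : 1 rr (out of 4)
Combine (counts out of 4 × 4 = 16): short/rough (L_R_) = 2×3 = 6; short/smooth (L_rr) = 2×1 = 2; long/rough (llR_) = 2×3 = 6; long/smooth (llrr) = 2×1 = 2
Phenotype counts (out of 16): 6 short/rough, 2 short/smooth, 6 long/rough, 2 long/smooth
long/smooth: 2 out of 16 → fraction 1/8
Expected count = 1/8 × 1376 = 172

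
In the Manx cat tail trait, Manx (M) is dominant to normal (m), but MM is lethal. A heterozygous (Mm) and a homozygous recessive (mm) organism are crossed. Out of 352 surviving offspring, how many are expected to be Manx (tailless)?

Cross: Mm × mm
Punnett square offspring (before lethality): 2 Mm, 2 mm
No MM offspring are produced in this cross.
Manx (tailless): 2 out of 4 → fraction 1/2
Expected count = 1/2 × 352 = 176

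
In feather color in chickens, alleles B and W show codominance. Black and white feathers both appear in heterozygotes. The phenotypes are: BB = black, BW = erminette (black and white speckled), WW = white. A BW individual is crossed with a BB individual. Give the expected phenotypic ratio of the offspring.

Punnett square for BW × BB:
Offspring genotypes: 2 BB, 2 BW
Phenotype counts: 2 black, 2 erminette (black and white speckled)
Ratio: 1 black : 1 erminette (black and white speckled)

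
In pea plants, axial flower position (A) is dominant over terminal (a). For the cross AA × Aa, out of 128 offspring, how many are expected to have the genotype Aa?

Punnett square for AA × Aa:
Offspring genotypes: 2 AA, 2 Aa
Total offspring: 4
Count with target: 2
Probability: 2/4 = 1/2
Expected count = 1/2 × 128 = 64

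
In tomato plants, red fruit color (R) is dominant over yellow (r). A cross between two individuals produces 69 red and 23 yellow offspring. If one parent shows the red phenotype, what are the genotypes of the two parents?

Observed offspring: 69 red, 23 yellow
The observed ratio simplifies to 3:1. Yellow (rr) offspring appear, so each parent must contribute one r allele. The parent stated to show red carries R, so it is Rr. The other parent is then either Rr or rr: Rr × rr would give a 1:1 split, whereas Rr × Rr gives 3:1 — matching the data. So both parents are heterozygous (Rr × Rr).
Parent genotypes: Rr × Rr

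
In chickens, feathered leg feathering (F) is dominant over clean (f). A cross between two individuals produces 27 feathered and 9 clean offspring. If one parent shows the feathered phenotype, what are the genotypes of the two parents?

Observed offspring: 27 feathered, 9 clean
The observed ratio simplifies to 3:1. Clean (ff) offspring appear, so each parent must contribute one f allele. The parent stated to show feathered carries F, so it is Ff. The other parent is then either Ff or ff: Ff × ff would give a 1:1 split, whereas Ff × Ff gives 3:1 — matching the data. So both parents are heterozygous (Ff × Ff).
Parent genotypes: Ff × Ff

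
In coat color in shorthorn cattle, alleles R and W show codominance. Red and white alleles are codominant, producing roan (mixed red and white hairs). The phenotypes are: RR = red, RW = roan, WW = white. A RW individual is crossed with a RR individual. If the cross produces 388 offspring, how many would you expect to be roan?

Punnett square for RW × RR:
Offspring genotypes: 2 RR, 2 RW
Phenotype counts: 2 red, 2 roan
roan: 2 out of 4 → fraction 1/2
Expected count = 1/2 × 388 = 194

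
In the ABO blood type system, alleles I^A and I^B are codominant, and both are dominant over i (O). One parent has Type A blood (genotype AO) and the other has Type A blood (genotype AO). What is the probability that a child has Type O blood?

Cross: AO × AO
Possible offspring genotypes: 1 AA, 2 AO, 1 OO
Blood type counts: 3 Type A, 1 Type O
Probability of Type O: 1/4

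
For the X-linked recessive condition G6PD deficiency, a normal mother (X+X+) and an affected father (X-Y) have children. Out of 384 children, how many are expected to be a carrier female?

Cross: X+X+ × X-Y
Offspring: 2 X+X-, 2 X+Y
Probability of a carrier female: 2/4 = 1/2
Expected count = 1/2 × 384 = 192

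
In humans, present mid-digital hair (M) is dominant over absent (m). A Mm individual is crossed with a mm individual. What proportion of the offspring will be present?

Punnett square for Mm × mm:
Offspring genotypes: 2 Mm, 2 mm
present: 2, absent: 2
present: 2 out of 4
Probability: 2/4 = 1/2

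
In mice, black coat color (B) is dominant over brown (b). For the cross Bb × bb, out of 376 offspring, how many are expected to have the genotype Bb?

Punnett square for Bb × bb:
Offspring genotypes: 2 Bb, 2 bb
Total offspring: 4
Count with target: 2
Probability: 2/4 = 1/2
Expected count = 1/2 × 376 = 188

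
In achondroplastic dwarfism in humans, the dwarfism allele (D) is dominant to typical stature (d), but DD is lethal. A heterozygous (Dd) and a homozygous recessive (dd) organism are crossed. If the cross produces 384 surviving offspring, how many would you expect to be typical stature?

Cross: Dd × dd
Punnett square offspring (before lethality): 2 Dd, 2 dd
No DD offspring are produced in this cross.
typical stature: 2 out of 4 → fraction 1/2
Expected count = 1/2 × 384 = 192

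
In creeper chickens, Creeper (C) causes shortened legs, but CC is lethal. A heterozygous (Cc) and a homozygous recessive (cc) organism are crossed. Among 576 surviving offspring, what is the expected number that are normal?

Cross: Cc × cc
Punnett square offspring (before lethality): 2 Cc, 2 cc
No CC offspring are produced in this cross.
normal: 2 out of 4 → fraction 1/2
Expected count = 1/2 × 576 = 288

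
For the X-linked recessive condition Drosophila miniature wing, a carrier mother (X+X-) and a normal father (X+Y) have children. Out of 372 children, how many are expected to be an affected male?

Cross: X+X- × X+Y
Offspring: 1 X+X+, 1 X+Y, 1 X+X-, 1 X-Y
Probability of an affected male: 1/4
Expected count = 1/4 × 372 = 93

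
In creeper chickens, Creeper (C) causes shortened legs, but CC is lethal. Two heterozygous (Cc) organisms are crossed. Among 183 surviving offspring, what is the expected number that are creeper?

Cross: Cc × Cc
Punnett square offspring (before lethality): 1 CC, 2 Cc, 1 cc
The CC genotype is lethal (embryos die); surviving offspring: 2 Cc, 1 cc
creeper: 2 out of 3 → fraction 2/3
Expected count = 2/3 × 183 = 122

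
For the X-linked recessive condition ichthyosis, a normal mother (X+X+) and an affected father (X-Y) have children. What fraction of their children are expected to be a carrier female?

Cross: X+X+ × X-Y
Offspring: 2 X+X-, 2 X+Y
Probability of a carrier female: 2/4 = 1/2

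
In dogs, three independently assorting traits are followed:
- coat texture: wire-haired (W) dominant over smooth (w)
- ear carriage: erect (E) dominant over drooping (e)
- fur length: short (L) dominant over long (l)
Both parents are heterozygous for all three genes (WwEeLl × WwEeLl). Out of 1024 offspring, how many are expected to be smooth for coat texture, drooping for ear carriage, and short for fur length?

Trihybrid cross: WwEeLl × WwEeLl
Each trait segregates independently with a 3:1 phenotypic ratio, so each gene contributes 3/4 (dominant) or 1/4 (recessive).
Target: smooth (coat texture), drooping (ear carriage), short (fur length)
Probability = product of independent per-trait probabilities
= 1/4 × 1/4 × 3/4 = 3/64
Expected count = 3/64 × 1024 = 48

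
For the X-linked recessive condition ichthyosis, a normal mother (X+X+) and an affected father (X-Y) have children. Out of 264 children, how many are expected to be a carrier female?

Cross: X+X+ × X-Y
Offspring: 2 X+X-, 2 X+Y
Probability of a carrier female: 2/4 = 1/2
Expected count = 1/2 × 264 = 132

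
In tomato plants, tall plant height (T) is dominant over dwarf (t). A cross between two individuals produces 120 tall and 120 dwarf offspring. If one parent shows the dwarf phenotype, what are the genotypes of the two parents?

Observed offspring: 120 tall, 120 dwarf
The observed ratio simplifies to 1:1. One parent shows dwarf, so its genotype must be tt. A 1:1 offspring split requires the other parent to be heterozygous (Tt).
Parent genotypes: tt × Tt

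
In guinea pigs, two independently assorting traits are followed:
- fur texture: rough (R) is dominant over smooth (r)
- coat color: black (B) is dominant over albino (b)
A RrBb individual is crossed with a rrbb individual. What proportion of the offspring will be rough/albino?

Dihybrid cross RrBb × rrbb — consider each gene separately:
fur texture: Rr × rr → 2 Rr, 2 rr → 2 R_ : 2 rr (out of 4)
coat color: Bb × bb → 2 Bb, 2 bb → 2 B_ : 2 bb (out of 4)
Combine (counts out of 4 × 4 = 16): rough/black (R_B_) = 2×2 = 4; rough/albino (R_bb) = 2×2 = 4; smooth/black (rrB_) = 2×2 = 4; smooth/albino (rrbb) = 2×2 = 4
Phenotype counts (out of 16): 4 rough/black, 4 rough/albino, 4 smooth/black, 4 smooth/albino
rough/albino: 4 out of 16
Probability: 4/16 = 1/4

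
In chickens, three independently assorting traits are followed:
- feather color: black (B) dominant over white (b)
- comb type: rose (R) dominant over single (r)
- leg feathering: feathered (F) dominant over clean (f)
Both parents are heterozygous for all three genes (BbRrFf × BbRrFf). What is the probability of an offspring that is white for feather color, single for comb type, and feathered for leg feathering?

Trihybrid cross: BbRrFf × BbRrFf
Each trait segregates independently with a 3:1 phenotypic ratio, so each gene contributes 3/4 (dominant) or 1/4 (recessive).
Target: white (feather color), single (comb type), feathered (leg feathering)
Probability = product of independent per-trait probabilities
= 1/4 × 1/4 × 3/4 = 3/64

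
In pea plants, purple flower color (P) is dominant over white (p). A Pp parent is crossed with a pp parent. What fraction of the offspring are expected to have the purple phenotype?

Punnett square for Pp × pp:
Offspring genotypes: 2 Pp, 2 pp
Total offspring: 4
Count with target: 2
Probability: 2/4 = 1/2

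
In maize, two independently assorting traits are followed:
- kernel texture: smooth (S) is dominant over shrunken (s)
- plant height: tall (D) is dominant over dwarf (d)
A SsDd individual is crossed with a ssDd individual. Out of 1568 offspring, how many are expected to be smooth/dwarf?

Dihybrid cross SsDd × ssDd — consider each gene separately:
kernel texture: Ss × ss → 2 Ss, 2 ss → 2 S_ : 2 ss (out of 4)
plant height: Dd × Dd → 1 DD, 2 Dd, 1 dd → 3 D_ : 1 dd (out of 4)
Combine (counts out of 4 × 4 = 16): smooth/tall (S_D_) = 2×3 = 6; smooth/dwarf (S_dd) = 2×1 = 2; shrunken/tall (ssD_) = 2×3 = 6; shrunken/dwarf (ssdd) = 2×1 = 2
Phenotype counts (out of 16): 6 smooth/tall, 2 smooth/dwarf, 6 shrunken/tall, 2 shrunken/dwarf
smooth/dwarf: 2 out of 16 → fraction 1/8
Expected count = 1/8 × 1568 = 196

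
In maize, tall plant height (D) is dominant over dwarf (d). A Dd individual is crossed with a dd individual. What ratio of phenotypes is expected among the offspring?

Punnett square for Dd × dd:
Offspring genotypes: 2 Dd, 2 dd
tall: 2, dwarf: 2
Ratio: 1:1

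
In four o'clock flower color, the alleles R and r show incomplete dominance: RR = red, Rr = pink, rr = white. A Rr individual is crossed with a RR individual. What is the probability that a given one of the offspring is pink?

Punnett square for Rr × RR:
Offspring genotypes: 2 RR, 2 Rr
Phenotype counts: 2 red, 2 pink
pink: 2 out of 4
Probability: 2/4 = 1/2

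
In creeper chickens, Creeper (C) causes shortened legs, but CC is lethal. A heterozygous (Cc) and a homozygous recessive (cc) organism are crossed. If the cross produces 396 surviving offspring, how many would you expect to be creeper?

Cross: Cc × cc
Punnett square offspring (before lethality): 2 Cc, 2 cc
No CC offspring are produced in this cross.
creeper: 2 out of 4 → fraction 1/2
Expected count = 1/2 × 396 = 198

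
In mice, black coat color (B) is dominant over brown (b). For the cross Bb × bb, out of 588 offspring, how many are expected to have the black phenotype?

Punnett square for Bb × bb:
Offspring genotypes: 2 Bb, 2 bb
Total offspring: 4
Count with target: 2
Probability: 2/4 = 1/2
Expected count = 1/2 × 588 = 294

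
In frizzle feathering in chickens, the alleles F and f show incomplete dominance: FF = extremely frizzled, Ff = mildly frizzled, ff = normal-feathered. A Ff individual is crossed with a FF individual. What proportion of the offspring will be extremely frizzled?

Punnett square for Ff × FF:
Offspring genotypes: 2 FF, 2 Ff
Phenotype counts: 2 extremely frizzled, 2 mildly frizzled
extremely frizzled: 2 out of 4
Probability: 2/4 = 1/2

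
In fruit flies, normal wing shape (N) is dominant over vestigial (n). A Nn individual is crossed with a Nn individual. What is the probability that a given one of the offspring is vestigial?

Punnett square for Nn × Nn:
Offspring genotypes: 1 NN, 2 Nn, 1 nn
normal: 3, vestigial: 1
vestigial: 1 out of 4
Probability: 1/4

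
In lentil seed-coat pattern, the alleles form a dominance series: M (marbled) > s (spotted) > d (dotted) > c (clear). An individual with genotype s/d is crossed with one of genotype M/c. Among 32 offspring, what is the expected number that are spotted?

Cross: s/d × M/c
Allele dominance: M > s > d > c
Offspring genotypes: 1 M/s, 1 s/c, 1 M/d, 1 d/c
Phenotype counts: 2 marbled, 1 spotted, 1 dotted
spotted: 1 out of 4 → fraction 1/4
Expected count = 1/4 × 32 = 8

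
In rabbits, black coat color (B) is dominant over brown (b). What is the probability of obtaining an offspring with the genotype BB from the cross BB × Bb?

Punnett square for BB × Bb:
Offspring genotypes: 2 BB, 2 Bb
Total offspring: 4
Count with target: 2
Probability: 2/4 = 1/2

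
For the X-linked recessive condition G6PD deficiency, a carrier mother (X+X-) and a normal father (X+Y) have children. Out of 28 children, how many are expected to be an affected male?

Cross: X+X- × X+Y
Offspring: 1 X+X+, 1 X+Y, 1 X+X-, 1 X-Y
Probability of an affected male: 1/4
Expected count = 1/4 × 28 = 7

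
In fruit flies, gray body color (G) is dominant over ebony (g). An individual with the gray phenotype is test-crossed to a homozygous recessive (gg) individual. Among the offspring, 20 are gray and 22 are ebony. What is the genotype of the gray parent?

Test cross: ? × gg
Offspring: 20 gray, 22 ebony — approximately 1:1.
A 1:1 ratio in a test cross indicates the unknown parent is heterozygous (Gg).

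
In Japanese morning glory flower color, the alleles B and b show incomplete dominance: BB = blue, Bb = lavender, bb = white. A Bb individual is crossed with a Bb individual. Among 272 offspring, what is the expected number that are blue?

Punnett square for Bb × Bb:
Offspring genotypes: 1 BB, 2 Bb, 1 bb
Phenotype counts: 1 blue, 2 lavender, 1 white
blue: 1 out of 4 → fraction 1/4
Expected count = 1/4 × 272 = 68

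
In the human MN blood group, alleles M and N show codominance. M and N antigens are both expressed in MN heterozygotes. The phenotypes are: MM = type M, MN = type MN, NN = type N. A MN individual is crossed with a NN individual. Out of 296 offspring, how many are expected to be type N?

Punnett square for MN × NN:
Offspring genotypes: 2 MN, 2 NN
Phenotype counts: 2 type MN, 2 type N
type N: 2 out of 4 → fraction 1/2
Expected count = 1/2 × 296 = 148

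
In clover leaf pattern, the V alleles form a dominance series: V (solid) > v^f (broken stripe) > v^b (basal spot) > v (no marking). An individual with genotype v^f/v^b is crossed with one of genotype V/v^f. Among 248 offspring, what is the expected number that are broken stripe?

Cross: v^f/v^b × V/v^f
Allele dominance: V > v^f > v^b > v
Offspring genotypes: 1 V/v^f, 1 v^f/v^f, 1 V/v^b, 1 v^f/v^b
Phenotype counts: 2 solid, 2 broken stripe
broken stripe: 2 out of 4 → fraction 1/2
Expected count = 1/2 × 248 = 124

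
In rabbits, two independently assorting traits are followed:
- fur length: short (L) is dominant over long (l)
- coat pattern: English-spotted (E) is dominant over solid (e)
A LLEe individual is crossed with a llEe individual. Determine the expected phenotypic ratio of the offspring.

Dihybrid cross LLEe × llEe — consider each gene separately:
fur length: LL × ll → 4 Ll → 4 L_ (out of 4)
coat pattern: Ee × Ee → 1 EE, 2 Ee, 1 ee → 3 E_ : 1 ee (out of 4)
Combine (counts out of 4 × 4 = 16): short/English-spotted (L_E_) = 4×3 = 12; short/solid (L_ee) = 4×1 = 4
Phenotype counts (out of 16): 12 short/English-spotted, 4 short/solid
Ratio: 3 short/English-spotted : 1 short/solid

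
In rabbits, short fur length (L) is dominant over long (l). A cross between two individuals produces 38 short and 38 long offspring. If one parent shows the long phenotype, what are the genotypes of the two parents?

Observed offspring: 38 short, 38 long
The observed ratio simplifies to 1:1. One parent shows long, so its genotype must be ll. A 1:1 offspring split requires the other parent to be heterozygous (Ll).
Parent genotypes: ll × Ll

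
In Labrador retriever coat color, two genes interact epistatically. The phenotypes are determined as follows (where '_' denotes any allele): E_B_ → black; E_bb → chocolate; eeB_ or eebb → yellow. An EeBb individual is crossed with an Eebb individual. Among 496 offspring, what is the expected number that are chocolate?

Cross: EeBb × Eebb — consider each gene separately:
E gene: Ee × Ee → 1 EE, 2 Ee, 1 ee → 3 E_ : 1 ee (out of 4)
B gene: Bb × bb → 2 Bb, 2 bb → 2 B_ : 2 bb (out of 4)
Genotype classes (out of 4 × 4 = 16): E_B_ = 3×2 = 6; E_bb = 3×2 = 6; eeB_ = 1×2 = 2; eebb = 1×2 = 2
Apply the phenotype rules: E_B_ (6) → black; E_bb (6) → chocolate; eeB_ (2) + eebb (2) → yellow
Phenotype counts (out of 16): 6 black, 6 chocolate, 4 yellow
chocolate: 6 out of 16 → fraction 3/8
Expected count = 3/8 × 496 = 186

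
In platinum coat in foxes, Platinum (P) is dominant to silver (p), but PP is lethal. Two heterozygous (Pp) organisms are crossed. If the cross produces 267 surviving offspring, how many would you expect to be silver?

Cross: Pp × Pp
Punnett square offspring (before lethality): 1 PP, 2 Pp, 1 pp
The PP genotype is lethal (embryos die); surviving offspring: 2 Pp, 1 pp
silver: 1 out of 3 → fraction 1/3
Expected count = 1/3 × 267 = 89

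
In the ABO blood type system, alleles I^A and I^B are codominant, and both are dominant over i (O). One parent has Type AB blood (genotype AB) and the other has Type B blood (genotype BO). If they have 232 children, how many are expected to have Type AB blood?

Cross: AB × BO
Possible offspring genotypes: 1 AB, 1 AO, 1 BB, 1 BO
Blood type counts: 1 Type AB, 1 Type A, 2 Type B
Probability of Type AB: 1/4
Expected count = 1/4 × 232 = 58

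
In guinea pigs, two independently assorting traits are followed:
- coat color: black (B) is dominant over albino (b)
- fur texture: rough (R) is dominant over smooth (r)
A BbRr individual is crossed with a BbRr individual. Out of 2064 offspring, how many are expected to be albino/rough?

Dihybrid cross BbRr × BbRr — consider each gene separately:
coat color: Bb × Bb → 1 BB, 2 Bb, 1 bb → 3 B_ : 1 bb (out of 4)
fur texture: Rr × Rr → 1 RR, 2 Rr, 1 rr → 3 R_ : 1 rr (out of 4)
Combine (counts out of 4 × 4 = 16): black/rough (B_R_) = 3×3 = 9; black/smooth (B_rr) = 3×1 = 3; albino/rough (bbR_) = 1×3 = 3; albino/smooth (bbrr) = 1×1 = 1
Phenotype counts (out of 16): 9 black/rough, 3 black/smooth, 3 albino/rough, 1 albino/smooth
albino/rough: 3 out of 16 → fraction 3/16
Expected count = 3/16 × 2064 = 387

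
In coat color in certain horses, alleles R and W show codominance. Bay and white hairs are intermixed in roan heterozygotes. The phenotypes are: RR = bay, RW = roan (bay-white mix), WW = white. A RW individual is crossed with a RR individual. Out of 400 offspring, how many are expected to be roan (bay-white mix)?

Punnett square for RW × RR:
Offspring genotypes: 2 RR, 2 RW
Phenotype counts: 2 bay, 2 roan (bay-white mix)
roan (bay-white mix): 2 out of 4 → fraction 1/2
Expected count = 1/2 × 400 = 200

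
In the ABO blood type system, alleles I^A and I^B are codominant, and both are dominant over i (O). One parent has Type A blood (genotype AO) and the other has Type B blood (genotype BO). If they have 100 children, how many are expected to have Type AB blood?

Cross: AO × BO
Possible offspring genotypes: 1 AB, 1 AO, 1 BO, 1 OO
Blood type counts: 1 Type AB, 1 Type A, 1 Type B, 1 Type O
Probability of Type AB: 1/4
Expected count = 1/4 × 100 = 25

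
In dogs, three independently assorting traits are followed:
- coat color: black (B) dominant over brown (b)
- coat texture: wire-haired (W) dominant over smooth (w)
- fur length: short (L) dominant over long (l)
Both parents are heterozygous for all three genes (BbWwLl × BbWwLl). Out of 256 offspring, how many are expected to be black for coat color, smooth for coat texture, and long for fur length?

Trihybrid cross: BbWwLl × BbWwLl
Each trait segregates independently with a 3:1 phenotypic ratio, so each gene contributes 3/4 (dominant) or 1/4 (recessive).
Target: black (coat color), smooth (coat texture), long (fur length)
Probability = product of independent per-trait probabilities
= 3/4 × 1/4 × 1/4 = 3/64
Expected count = 3/64 × 256 = 12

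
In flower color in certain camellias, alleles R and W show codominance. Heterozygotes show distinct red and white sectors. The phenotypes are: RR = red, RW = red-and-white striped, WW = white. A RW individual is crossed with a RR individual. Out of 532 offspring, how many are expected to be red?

Punnett square for RW × RR:
Offspring genotypes: 2 RR, 2 RW
Phenotype counts: 2 red, 2 red-and-white striped
red: 2 out of 4 → fraction 1/2
Expected count = 1/2 × 532 = 266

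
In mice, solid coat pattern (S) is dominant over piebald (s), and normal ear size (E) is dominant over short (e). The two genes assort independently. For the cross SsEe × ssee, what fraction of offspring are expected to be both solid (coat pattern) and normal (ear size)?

Dihybrid cross SsEe × ssee — consider each gene separately:
coat pattern: Ss × ss → 2 Ss, 2 ss → 2 S_ : 2 ss (out of 4)
ear size: Ee × ee → 2 Ee, 2 ee → 2 E_ : 2 ee (out of 4)
Looking for: solid (S_) and normal (E_)
P(solid) = 2/4, P(normal) = 2/4
P(both) = 2/4 × 2/4 = 4/16 = 1/4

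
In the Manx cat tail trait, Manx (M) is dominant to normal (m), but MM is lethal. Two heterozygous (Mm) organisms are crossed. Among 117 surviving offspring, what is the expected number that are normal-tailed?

Cross: Mm × Mm
Punnett square offspring (before lethality): 1 MM, 2 Mm, 1 mm
The MM genotype is lethal (embryos die); surviving offspring: 2 Mm, 1 mm
normal-tailed: 1 out of 3 → fraction 1/3
Expected count = 1/3 × 117 = 39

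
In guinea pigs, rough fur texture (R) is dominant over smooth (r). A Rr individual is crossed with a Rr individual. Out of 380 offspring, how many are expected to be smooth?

Punnett square for Rr × Rr:
Offspring genotypes: 1 RR, 2 Rr, 1 rr
rough: 3, smooth: 1
smooth: 1 out of 4 → fraction 1/4
Expected count = 1/4 × 380 = 95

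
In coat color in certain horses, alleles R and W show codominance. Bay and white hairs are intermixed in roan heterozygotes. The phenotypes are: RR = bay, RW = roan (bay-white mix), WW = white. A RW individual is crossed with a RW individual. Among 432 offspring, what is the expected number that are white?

Punnett square for RW × RW:
Offspring genotypes: 1 RR, 2 RW, 1 WW
Phenotype counts: 1 bay, 2 roan (bay-white mix), 1 white
white: 1 out of 4 → fraction 1/4
Expected count = 1/4 × 432 = 108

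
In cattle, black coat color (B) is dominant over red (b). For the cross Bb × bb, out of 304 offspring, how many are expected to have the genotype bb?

Punnett square for Bb × bb:
Offspring genotypes: 2 Bb, 2 bb
Total offspring: 4
Count with target: 2
Probability: 2/4 = 1/2
Expected count = 1/2 × 304 = 152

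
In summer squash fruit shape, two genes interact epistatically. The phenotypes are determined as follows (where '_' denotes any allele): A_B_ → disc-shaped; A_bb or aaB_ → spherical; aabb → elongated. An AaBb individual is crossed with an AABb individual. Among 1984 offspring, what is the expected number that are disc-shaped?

Cross: AaBb × AABb — consider each gene separately:
A gene: Aa × AA → 2 AA, 2 Aa → 4 A_ (out of 4)
B gene: Bb × Bb → 1 BB, 2 Bb, 1 bb → 3 B_ : 1 bb (out of 4)
Genotype classes (out of 4 × 4 = 16): A_B_ = 4×3 = 12; A_bb = 4×1 = 4
Apply the phenotype rules: A_B_ (12) → disc-shaped; A_bb (4) → spherical
Phenotype counts (out of 16): 12 disc-shaped, 4 spherical
disc-shaped: 12 out of 16 → fraction 3/4
Expected count = 3/4 × 1984 = 1488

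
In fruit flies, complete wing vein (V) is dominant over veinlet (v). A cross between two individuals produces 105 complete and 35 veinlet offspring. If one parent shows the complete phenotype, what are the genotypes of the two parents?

Observed offspring: 105 complete, 35 veinlet
The observed ratio simplifies to 3:1. Veinlet (vv) offspring appear, so each parent must contribute one v allele. The parent stated to show complete carries V, so it is Vv. The other parent is then either Vv or vv: Vv × vv would give a 1:1 split, whereas Vv × Vv gives 3:1 — matching the data. So both parents are heterozygous (Vv × Vv).
Parent genotypes: Vv × Vv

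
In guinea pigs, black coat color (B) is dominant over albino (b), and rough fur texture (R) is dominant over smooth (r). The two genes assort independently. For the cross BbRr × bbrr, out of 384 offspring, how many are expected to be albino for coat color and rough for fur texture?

Dihybrid cross BbRr × bbrr — consider each gene separately:
coat color: Bb × bb → 2 Bb, 2 bb → 2 B_ : 2 bb (out of 4)
fur texture: Rr × rr → 2 Rr, 2 rr → 2 R_ : 2 rr (out of 4)
Looking for: albino (bb) and rough (R_)
P(albino) = 2/4, P(rough) = 2/4
P(both) = 2/4 × 2/4 = 4/16 = 1/4
Expected count = 1/4 × 384 = 96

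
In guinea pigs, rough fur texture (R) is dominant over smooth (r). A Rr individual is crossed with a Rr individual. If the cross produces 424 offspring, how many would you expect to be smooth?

Punnett square for Rr × Rr:
Offspring genotypes: 1 RR, 2 Rr, 1 rr
rough: 3, smooth: 1
smooth: 1 out of 4 → fraction 1/4
Expected count = 1/4 × 424 = 106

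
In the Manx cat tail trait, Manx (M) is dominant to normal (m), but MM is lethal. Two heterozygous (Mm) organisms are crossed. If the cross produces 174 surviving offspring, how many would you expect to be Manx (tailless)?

Cross: Mm × Mm
Punnett square offspring (before lethality): 1 MM, 2 Mm, 1 mm
The MM genotype is lethal (embryos die); surviving offspring: 2 Mm, 1 mm
Manx (tailless): 2 out of 3 → fraction 2/3
Expected count = 2/3 × 174 = 116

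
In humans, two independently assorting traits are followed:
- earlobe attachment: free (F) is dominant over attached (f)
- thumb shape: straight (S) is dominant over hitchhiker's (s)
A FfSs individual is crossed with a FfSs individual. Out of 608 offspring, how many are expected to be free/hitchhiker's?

Dihybrid cross FfSs × FfSs — consider each gene separately:
earlobe attachment: Ff × Ff → 1 FF, 2 Ff, 1 ff → 3 F_ : 1 ff (out of 4)
thumb shape: Ss × Ss → 1 SS, 2 Ss, 1 ss → 3 S_ : 1 ss (out of 4)
Combine (counts out of 4 × 4 = 16): free/straight (F_S_) = 3×3 = 9; free/hitchhiker's (F_ss) = 3×1 = 3; attached/straight (ffS_) = 1×3 = 3; attached/hitchhiker's (ffss) = 1×1 = 1
Phenotype counts (out of 16): 9 free/straight, 3 free/hitchhiker's, 3 attached/straight, 1 attached/hitchhiker's
free/hitchhiker's: 3 out of 16 → fraction 3/16
Expected count = 3/16 × 608 = 114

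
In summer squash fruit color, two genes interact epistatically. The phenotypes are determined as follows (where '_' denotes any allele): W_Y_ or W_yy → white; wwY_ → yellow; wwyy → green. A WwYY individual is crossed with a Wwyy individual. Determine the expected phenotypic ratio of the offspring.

Cross: WwYY × Wwyy — consider each gene separately:
W gene: Ww × Ww → 1 WW, 2 Ww, 1 ww → 3 W_ : 1 ww (out of 4)
Y gene: YY × yy → 4 Yy → 4 Y_ (out of 4)
Genotype classes (out of 4 × 4 = 16): W_Y_ = 3×4 = 12; wwY_ = 1×4 = 4
Apply the phenotype rules: W_Y_ (12) → white; wwY_ (4) → yellow
Phenotype counts (out of 16): 12 white, 4 yellow
Ratio: 3 white : 1 yellow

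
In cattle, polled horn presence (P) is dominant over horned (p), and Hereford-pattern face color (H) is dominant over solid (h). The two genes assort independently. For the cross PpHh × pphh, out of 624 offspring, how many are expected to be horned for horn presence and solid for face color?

Dihybrid cross PpHh × pphh — consider each gene separately:
horn presence: Pp × pp → 2 Pp, 2 pp → 2 P_ : 2 pp (out of 4)
face color: Hh × hh → 2 Hh, 2 hh → 2 H_ : 2 hh (out of 4)
Looking for: horned (pp) and solid (hh)
P(horned) = 2/4, P(solid) = 2/4
P(both) = 2/4 × 2/4 = 4/16 = 1/4
Expected count = 1/4 × 624 = 156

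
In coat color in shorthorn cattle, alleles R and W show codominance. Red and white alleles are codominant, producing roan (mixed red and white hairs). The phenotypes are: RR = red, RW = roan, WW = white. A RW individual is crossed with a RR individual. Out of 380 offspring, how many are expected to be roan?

Punnett square for RW × RR:
Offspring genotypes: 2 RR, 2 RW
Phenotype counts: 2 red, 2 roan
roan: 2 out of 4 → fraction 1/2
Expected count = 1/2 × 380 = 190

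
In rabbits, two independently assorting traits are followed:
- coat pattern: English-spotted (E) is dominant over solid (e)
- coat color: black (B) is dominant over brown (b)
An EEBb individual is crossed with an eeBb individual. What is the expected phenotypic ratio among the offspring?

Dihybrid cross EEBb × eeBb — consider each gene separately:
coat pattern: EE × ee → 4 Ee → 4 E_ (out of 4)
coat color: Bb × Bb → 1 BB, 2 Bb, 1 bb → 3 B_ : 1 bb (out of 4)
Combine (counts out of 4 × 4 = 16): English-spotted/black (E_B_) = 4×3 = 12; English-spotted/brown (E_bb) = 4×1 = 4
Phenotype counts (out of 16): 12 English-spotted/black, 4 English-spotted/brown
Ratio: 3 English-spotted/black : 1 English-spotted/brown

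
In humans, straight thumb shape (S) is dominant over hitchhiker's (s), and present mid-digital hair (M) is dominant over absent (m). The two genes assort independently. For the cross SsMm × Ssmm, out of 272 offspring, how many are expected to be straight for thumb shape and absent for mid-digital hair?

Dihybrid cross SsMm × Ssmm — consider each gene separately:
thumb shape: Ss × Ss → 1 SS, 2 Ss, 1 ss → 3 S_ : 1 ss (out of 4)
mid-digital hair: Mm × mm → 2 Mm, 2 mm → 2 M_ : 2 mm (out of 4)
Looking for: straight (S_) and absent (mm)
P(straight) = 3/4, P(absent) = 2/4
P(both) = 3/4 × 2/4 = 6/16 = 3/8
Expected count = 3/8 × 272 = 102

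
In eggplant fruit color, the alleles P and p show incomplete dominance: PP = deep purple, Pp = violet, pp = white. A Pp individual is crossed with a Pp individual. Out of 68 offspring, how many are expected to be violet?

Punnett square for Pp × Pp:
Offspring genotypes: 1 PP, 2 Pp, 1 pp
Phenotype counts: 1 deep purple, 2 violet, 1 white
violet: 2 out of 4 → fraction 1/2
Expected count = 1/2 × 68 = 34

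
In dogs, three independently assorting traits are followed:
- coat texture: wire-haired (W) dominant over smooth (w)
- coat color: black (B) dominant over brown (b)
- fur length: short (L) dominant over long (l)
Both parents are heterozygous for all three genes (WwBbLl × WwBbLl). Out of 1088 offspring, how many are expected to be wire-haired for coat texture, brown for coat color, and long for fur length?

Trihybrid cross: WwBbLl × WwBbLl
Each trait segregates independently with a 3:1 phenotypic ratio, so each gene contributes 3/4 (dominant) or 1/4 (recessive).
Target: wire-haired (coat texture), brown (coat color), long (fur length)
Probability = product of independent per-trait probabilities
= 3/4 × 1/4 × 1/4 = 3/64
Expected count = 3/64 × 1088 = 51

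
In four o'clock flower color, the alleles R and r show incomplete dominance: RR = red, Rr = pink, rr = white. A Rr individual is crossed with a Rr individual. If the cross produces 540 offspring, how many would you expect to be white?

Punnett square for Rr × Rr:
Offspring genotypes: 1 RR, 2 Rr, 1 rr
Phenotype counts: 1 red, 2 pink, 1 white
white: 1 out of 4 → fraction 1/4
Expected count = 1/4 × 540 = 135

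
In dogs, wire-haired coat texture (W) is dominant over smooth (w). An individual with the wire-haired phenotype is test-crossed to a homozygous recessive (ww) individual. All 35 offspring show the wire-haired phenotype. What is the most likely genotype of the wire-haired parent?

Test cross: ? × ww
All offspring are wire-haired.
If the unknown parent were heterozygous (Ww), about half of 35 offspring would be smooth; none are. The unknown parent is most likely homozygous dominant (WW).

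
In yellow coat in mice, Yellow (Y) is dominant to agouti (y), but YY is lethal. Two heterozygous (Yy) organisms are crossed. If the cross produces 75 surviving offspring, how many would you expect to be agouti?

Cross: Yy × Yy
Punnett square offspring (before lethality): 1 YY, 2 Yy, 1 yy
The YY genotype is lethal (embryos die); surviving offspring: 2 Yy, 1 yy
agouti: 1 out of 3 → fraction 1/3
Expected count = 1/3 × 75 = 25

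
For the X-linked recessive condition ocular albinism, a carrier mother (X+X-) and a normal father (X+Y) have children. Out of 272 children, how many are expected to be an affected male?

Cross: X+X- × X+Y
Offspring: 1 X+X+, 1 X+Y, 1 X+X-, 1 X-Y
Probability of an affected male: 1/4
Expected count = 1/4 × 272 = 68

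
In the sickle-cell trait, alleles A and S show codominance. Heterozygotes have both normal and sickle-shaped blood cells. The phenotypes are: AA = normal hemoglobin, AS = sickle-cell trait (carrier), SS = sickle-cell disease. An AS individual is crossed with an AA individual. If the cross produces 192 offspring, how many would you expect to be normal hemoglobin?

Punnett square for AS × AA:
Offspring genotypes: 2 AA, 2 AS
Phenotype counts: 2 normal hemoglobin, 2 sickle-cell trait (carrier)
normal hemoglobin: 2 out of 4 → fraction 1/2
Expected count = 1/2 × 192 = 96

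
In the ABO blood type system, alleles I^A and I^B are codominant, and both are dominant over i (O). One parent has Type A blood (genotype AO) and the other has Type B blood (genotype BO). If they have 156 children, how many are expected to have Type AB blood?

Cross: AO × BO
Possible offspring genotypes: 1 AB, 1 AO, 1 BO, 1 OO
Blood type counts: 1 Type AB, 1 Type A, 1 Type B, 1 Type O
Probability of Type AB: 1/4
Expected count = 1/4 × 156 = 39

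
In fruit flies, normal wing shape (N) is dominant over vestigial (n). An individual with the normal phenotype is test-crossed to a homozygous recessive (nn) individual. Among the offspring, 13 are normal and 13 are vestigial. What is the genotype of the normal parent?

Test cross: ? × nn
Offspring: 13 normal, 13 vestigial — approximately 1:1.
A 1:1 ratio in a test cross indicates the unknown parent is heterozygous (Nn).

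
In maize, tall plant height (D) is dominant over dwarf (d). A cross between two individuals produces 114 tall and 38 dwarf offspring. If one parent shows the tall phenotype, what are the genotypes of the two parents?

Observed offspring: 114 tall, 38 dwarf
The observed ratio simplifies to 3:1. Dwarf (dd) offspring appear, so each parent must contribute one d allele. The parent stated to show tall carries D, so it is Dd. The other parent is then either Dd or dd: Dd × dd would give a 1:1 split, whereas Dd × Dd gives 3:1 — matching the data. So both parents are heterozygous (Dd × Dd).
Parent genotypes: Dd × Dd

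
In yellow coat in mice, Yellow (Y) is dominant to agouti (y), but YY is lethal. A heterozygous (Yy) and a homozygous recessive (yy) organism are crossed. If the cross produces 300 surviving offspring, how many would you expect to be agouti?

Cross: Yy × yy
Punnett square offspring (before lethality): 2 Yy, 2 yy
No YY offspring are produced in this cross.
agouti: 2 out of 4 → fraction 1/2
Expected count = 1/2 × 300 = 150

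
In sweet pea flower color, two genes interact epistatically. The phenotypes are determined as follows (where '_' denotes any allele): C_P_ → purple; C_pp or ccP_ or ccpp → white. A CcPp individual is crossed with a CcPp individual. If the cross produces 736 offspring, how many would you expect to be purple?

Cross: CcPp × CcPp — consider each gene separately:
C gene: Cc × Cc → 1 CC, 2 Cc, 1 cc → 3 C_ : 1 cc (out of 4)
P gene: Pp × Pp → 1 PP, 2 Pp, 1 pp → 3 P_ : 1 pp (out of 4)
Genotype classes (out of 4 × 4 = 16): C_P_ = 3×3 = 9; C_pp = 3×1 = 3; ccP_ = 1×3 = 3; ccpp = 1×1 = 1
Apply the phenotype rules: C_P_ (9) → purple; C_pp (3) + ccP_ (3) + ccpp (1) → white
Phenotype counts (out of 16): 9 purple, 7 white
purple: 9 out of 16 → fraction 9/16
Expected count = 9/16 × 736 = 414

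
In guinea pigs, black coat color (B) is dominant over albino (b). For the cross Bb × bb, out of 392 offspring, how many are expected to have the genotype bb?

Punnett square for Bb × bb:
Offspring genotypes: 2 Bb, 2 bb
Total offspring: 4
Count with target: 2
Probability: 2/4 = 1/2
Expected count = 1/2 × 392 = 196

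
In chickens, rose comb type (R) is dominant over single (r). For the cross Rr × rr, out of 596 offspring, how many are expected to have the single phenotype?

Punnett square for Rr × rr:
Offspring genotypes: 2 Rr, 2 rr
Total offspring: 4
Count with target: 2
Probability: 2/4 = 1/2
Expected count = 1/2 × 596 = 298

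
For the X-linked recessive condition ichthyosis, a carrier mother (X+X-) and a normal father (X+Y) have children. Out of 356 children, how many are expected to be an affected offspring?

Cross: X+X- × X+Y
Offspring: 1 X+X+, 1 X+Y, 1 X+X-, 1 X-Y
Probability of an affected offspring: 1/4
Expected count = 1/4 × 356 = 89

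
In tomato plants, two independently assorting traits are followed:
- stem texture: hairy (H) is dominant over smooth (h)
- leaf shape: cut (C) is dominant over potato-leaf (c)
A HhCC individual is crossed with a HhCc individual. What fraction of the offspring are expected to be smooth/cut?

Dihybrid cross HhCC × HhCc — consider each gene separately:
stem texture: Hh × Hh → 1 HH, 2 Hh, 1 hh → 3 H_ : 1 hh (out of 4)
leaf shape: CC × Cc → 2 CC, 2 Cc → 4 C_ (out of 4)
Combine (counts out of 4 × 4 = 16): hairy/cut (H_C_) = 3×4 = 12; smooth/cut (hhC_) = 1×4 = 4
Phenotype counts (out of 16): 12 hairy/cut, 4 smooth/cut
smooth/cut: 4 out of 16
Probability: 4/16 = 1/4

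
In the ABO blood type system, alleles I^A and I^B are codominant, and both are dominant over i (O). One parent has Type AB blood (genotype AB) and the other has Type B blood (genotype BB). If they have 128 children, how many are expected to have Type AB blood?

Cross: AB × BB
Possible offspring genotypes: 2 AB, 2 BB
Blood type counts: 2 Type AB, 2 Type B
Probability of Type AB: 2/4 = 1/2
Expected count = 1/2 × 128 = 64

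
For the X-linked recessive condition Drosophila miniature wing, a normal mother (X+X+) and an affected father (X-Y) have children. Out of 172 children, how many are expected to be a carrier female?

Cross: X+X+ × X-Y
Offspring: 2 X+X-, 2 X+Y
Probability of a carrier female: 2/4 = 1/2
Expected count = 1/2 × 172 = 86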